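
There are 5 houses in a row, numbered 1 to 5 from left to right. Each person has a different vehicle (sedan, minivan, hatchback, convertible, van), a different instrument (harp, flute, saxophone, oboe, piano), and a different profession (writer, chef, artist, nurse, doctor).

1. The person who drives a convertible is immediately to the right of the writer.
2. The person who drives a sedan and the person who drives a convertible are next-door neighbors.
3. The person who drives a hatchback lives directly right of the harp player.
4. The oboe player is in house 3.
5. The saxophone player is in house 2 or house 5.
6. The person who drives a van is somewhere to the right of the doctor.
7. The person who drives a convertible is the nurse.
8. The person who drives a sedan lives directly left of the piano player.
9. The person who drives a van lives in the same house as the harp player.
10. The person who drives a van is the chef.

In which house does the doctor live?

Clue 4 places the oboe player in house 3.
The only instrument still possible for house 1 is flute.
The person who drives a hatchback is narrowed to house 3 or 5; consider each.
Placing it in house 3 leads to a contradiction, so it's in house 5.
From clue 3, the harp player must be in house 4.
Clue 9: the person who drives a van is in house 4.
By clue 10, the chef is in house 4.
By clue 2, the person who drives a convertible is in house 2.
From clue 7, the nurse must be in house 2.
Clue 8: the person who drives a sedan is in house 1.
Clue 8 places the piano player in house 2.
House 3 vehicle: only minivan fits.
The only instrument still possible for house 5 is saxophone.
House 5 profession: only artist fits.
House 1's profession must be writer (nothing else left).
So house 3 gets doctor for profession.
So: house 1 = sedan/flute/writer, house 2 = convertible/piano/nurse, house 3 = minivan/oboe/doctor, house 4 = van/harp/chef, house 5 = hatchback/saxophone/artist.

3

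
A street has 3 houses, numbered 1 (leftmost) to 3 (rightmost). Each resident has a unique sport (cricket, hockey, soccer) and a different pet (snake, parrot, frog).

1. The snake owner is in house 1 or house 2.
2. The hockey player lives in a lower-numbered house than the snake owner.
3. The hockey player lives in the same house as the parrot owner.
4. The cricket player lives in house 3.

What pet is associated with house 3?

From clue 2, the hockey player must be in house 1.
The snake owner is in house 2 (clue 2).
Clue 3 places the parrot owner in house 1.
By clue 4, the cricket player is in house 3.
That leaves soccer as the sport for house 2.
House 3's pet must be frog (nothing else left).
So: house 1 = hockey/parrot, house 2 = soccer/snake, house 3 = cricket/frog.

frog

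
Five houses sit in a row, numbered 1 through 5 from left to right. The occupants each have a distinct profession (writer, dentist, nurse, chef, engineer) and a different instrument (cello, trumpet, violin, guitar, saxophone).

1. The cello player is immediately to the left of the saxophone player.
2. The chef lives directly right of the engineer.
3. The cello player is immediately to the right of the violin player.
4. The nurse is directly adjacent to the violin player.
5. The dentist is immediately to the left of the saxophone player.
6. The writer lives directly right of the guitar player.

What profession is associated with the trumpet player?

The dentist is narrowed to house 2 or 3 or 4; consider each.
Placing it in house 2 and house 4 leads to a contradiction, so it's in house 3.
By clue 5, the saxophone player is in house 4.
So house 5 gets trumpet for instrument.
Clue 1: the cello player is in house 3.
Clue 3: the violin player is in house 2.
By clue 4, the nurse is in house 1.
House 4 profession: only engineer fits.
So house 5 gets chef for profession.
The only instrument still possible for house 1 is guitar.
House 2 profession: only writer fits.
So: house 1 = nurse/guitar, house 2 = writer/violin, house 3 = dentist/cello, house 4 = engineer/saxophone, house 5 = chef/trumpet.

chef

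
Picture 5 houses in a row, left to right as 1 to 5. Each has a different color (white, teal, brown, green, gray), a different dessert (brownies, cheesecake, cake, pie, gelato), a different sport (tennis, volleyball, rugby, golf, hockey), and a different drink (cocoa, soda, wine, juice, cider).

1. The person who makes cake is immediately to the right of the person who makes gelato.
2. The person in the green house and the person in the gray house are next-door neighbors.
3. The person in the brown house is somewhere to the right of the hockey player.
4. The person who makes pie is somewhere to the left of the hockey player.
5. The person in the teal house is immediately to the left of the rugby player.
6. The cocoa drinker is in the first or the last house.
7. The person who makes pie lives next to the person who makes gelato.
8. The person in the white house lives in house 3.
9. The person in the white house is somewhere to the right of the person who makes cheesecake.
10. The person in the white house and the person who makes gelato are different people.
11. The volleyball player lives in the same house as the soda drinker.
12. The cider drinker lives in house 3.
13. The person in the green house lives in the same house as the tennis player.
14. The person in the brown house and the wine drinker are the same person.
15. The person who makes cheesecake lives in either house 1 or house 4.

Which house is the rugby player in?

By clue 8, the person in the white house is in house 3.
Clue 12: the cider drinker is in house 3.
The person who makes cheesecake is in house 1 (clue 15).
The person who makes pie is in house 3 (clue 7).
From clue 1, the person who makes gelato must be in house 4.
Clue 4: the hockey player is in house 4.
House 2 dessert: only brownies fits.
So house 5 gets cake for dessert.
Clue 3: the person in the brown house is in house 5.
From clue 14, the wine drinker must be in house 5.
House 4 drink: only juice fits.
The only color still possible for house 4 is teal.
That leaves cocoa as the drink for house 1.
That leaves soda as the drink for house 2.
From clue 5, the rugby player must be in house 5.
From clue 11, the volleyball player must be in house 2.
So house 3 gets golf for sport.
Clue 13 places the person in the green house in house 1.
So house 2 gets gray for color.
The only sport still possible for house 1 is tennis.
So: house 1 = green/cheesecake/tennis/cocoa, house 2 = gray/brownies/volleyball/soda, house 3 = white/pie/golf/cider, house 4 = teal/gelato/hockey/juice, house 5 = brown/cake/rugby/wine.

5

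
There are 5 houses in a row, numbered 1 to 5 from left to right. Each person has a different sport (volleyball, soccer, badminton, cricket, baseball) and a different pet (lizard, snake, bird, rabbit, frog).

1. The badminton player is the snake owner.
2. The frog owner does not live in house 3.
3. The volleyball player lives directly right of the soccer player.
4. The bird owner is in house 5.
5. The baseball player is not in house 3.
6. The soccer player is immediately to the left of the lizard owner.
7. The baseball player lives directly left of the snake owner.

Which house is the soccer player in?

3

Clue 4 places the bird owner in house 5.
So house 5 gets cricket for sport.
So house 4 gets volleyball for sport.
The soccer player is in house 3 (clue 3).
Clue 6: the lizard owner is in house 4.
The only sport still possible for house 1 is baseball.
That leaves badminton as the sport for house 2.
The snake owner is in house 2 (clue 1).
So house 1 gets frog for pet.
So house 3 gets rabbit for pet.
So: house 1 = baseball/frog, house 2 = badminton/snake, house 3 = soccer/rabbit, house 4 = volleyball/lizard, house 5 = cricket/bird.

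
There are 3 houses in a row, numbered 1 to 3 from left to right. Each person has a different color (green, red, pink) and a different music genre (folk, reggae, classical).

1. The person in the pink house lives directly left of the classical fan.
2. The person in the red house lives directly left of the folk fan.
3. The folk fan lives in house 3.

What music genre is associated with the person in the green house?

folk

Clue 3: the folk fan is in house 3.
House 3 color: only green fits.
That leaves reggae as the music genre for house 1.
House 2's music genre must be classical (nothing else left).
The person in the pink house is in house 1 (clue 1).
By clue 2, the person in the red house is in house 2.
So: house 1 = pink/reggae, house 2 = red/classical, house 3 = green/folk.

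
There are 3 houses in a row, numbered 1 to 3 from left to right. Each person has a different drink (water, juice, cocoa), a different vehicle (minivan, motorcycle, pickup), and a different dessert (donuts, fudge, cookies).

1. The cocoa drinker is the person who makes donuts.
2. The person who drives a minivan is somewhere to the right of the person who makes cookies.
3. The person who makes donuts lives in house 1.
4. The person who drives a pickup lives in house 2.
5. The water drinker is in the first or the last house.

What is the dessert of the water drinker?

fudge

From clue 3, the person who makes donuts must be in house 1.
Clue 4: the person who drives a pickup is in house 2.
That leaves motorcycle as the vehicle for house 1.
That leaves minivan as the vehicle for house 3.
The only dessert still possible for house 2 is cookies.
The only dessert still possible for house 3 is fudge.
From clue 1, the cocoa drinker must be in house 1.
The only drink still possible for house 2 is juice.
So house 3 gets water for drink.
So: house 1 = cocoa/motorcycle/donuts, house 2 = juice/pickup/cookies, house 3 = water/minivan/fudge.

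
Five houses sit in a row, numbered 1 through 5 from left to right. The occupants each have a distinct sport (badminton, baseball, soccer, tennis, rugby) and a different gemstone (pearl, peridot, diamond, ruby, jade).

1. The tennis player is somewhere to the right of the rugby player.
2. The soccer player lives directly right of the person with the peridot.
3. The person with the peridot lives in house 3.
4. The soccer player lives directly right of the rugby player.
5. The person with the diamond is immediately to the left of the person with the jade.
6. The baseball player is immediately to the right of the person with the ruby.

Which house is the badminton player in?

The person with the peridot is in house 3 (clue 3).
Clue 2 places the soccer player in house 4.
The rugby player is in house 3 (clue 4).
So house 1 gets badminton for sport.
Clue 1: the tennis player is in house 5.
House 2 sport: only baseball fits.
Clue 6: the person with the ruby is in house 1.
The person with the jade is in house 5 (clue 5).
So house 2 gets pearl for gemstone.
So house 4 gets diamond for gemstone.
So: house 1 = badminton/ruby, house 2 = baseball/pearl, house 3 = rugby/peridot, house 4 = soccer/diamond, house 5 = tennis/jade.

1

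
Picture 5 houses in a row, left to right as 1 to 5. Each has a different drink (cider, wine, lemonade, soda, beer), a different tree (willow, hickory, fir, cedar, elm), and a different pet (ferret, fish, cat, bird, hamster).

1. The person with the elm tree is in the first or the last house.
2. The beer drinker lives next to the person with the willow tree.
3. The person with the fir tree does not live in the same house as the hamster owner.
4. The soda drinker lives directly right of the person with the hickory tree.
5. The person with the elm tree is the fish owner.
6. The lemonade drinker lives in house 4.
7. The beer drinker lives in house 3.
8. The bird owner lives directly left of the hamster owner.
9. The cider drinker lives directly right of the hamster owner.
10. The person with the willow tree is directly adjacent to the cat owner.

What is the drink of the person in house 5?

cider

The lemonade drinker is in house 4 (clue 6).
Clue 7: the beer drinker is in house 3.
House 1's drink must be wine (nothing else left).
House 2's drink must be soda (nothing else left).
That leaves cider as the drink for house 5.
By clue 4, the person with the hickory tree is in house 1.
By clue 9, the hamster owner is in house 4.
House 5 tree: only elm fits.
Clue 5 places the fish owner in house 5.
From clue 8, the bird owner must be in house 3.
So house 2 gets ferret for pet.
From clue 10, the person with the willow tree must be in house 2.
House 3 tree: only fir fits.
That leaves cedar as the tree for house 4.
That leaves cat as the pet for house 1.
So: house 1 = wine/hickory/cat, house 2 = soda/willow/ferret, house 3 = beer/fir/bird, house 4 = lemonade/cedar/hamster, house 5 = cider/elm/fish.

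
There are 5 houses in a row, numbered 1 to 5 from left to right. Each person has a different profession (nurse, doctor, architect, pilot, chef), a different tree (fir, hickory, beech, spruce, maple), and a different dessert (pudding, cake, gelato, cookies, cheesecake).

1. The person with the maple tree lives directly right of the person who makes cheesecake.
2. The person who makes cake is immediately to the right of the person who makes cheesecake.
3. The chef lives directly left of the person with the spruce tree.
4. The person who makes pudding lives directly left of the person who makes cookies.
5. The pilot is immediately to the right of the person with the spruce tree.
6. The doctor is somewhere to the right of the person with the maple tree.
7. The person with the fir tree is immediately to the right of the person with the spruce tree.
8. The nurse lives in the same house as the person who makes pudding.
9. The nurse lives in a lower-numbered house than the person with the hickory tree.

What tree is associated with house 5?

House 1's tree must be beech (nothing else left).
The chef is narrowed to house 1 or 2 or 3; consider each.
Placing it in house 1 and house 3 leads to a contradiction, so it's in house 2.
The person with the spruce tree is in house 3 (clue 3).
The pilot is in house 4 (clue 5).
From clue 7, the person with the fir tree must be in house 4.
House 2's tree must be maple (nothing else left).
The only tree still possible for house 5 is hickory.
From clue 1, the person who makes cheesecake must be in house 1.
Clue 2: the person who makes cake is in house 2.
The person who makes cookies is in house 4 (clue 4).
Clue 8 places the nurse in house 3.
The only profession still possible for house 1 is architect.
House 5 profession: only doctor fits.
House 3's dessert must be pudding (nothing else left).
That leaves gelato as the dessert for house 5.
So: house 1 = architect/beech/cheesecake, house 2 = chef/maple/cake, house 3 = nurse/spruce/pudding, house 4 = pilot/fir/cookies, house 5 = doctor/hickory/gelato.

hickory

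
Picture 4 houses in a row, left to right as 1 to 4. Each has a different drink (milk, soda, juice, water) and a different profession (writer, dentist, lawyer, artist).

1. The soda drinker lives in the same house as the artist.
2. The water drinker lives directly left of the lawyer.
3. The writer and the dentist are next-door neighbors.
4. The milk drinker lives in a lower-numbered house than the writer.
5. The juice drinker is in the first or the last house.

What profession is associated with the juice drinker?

lawyer

The juice drinker is narrowed to house 1 or 4; consider each.
Placing it in house 1 leads to a contradiction, so it's in house 4.
The milk drinker is narrowed to house 1 or 2 or 3; consider each.
Placing it in house 1 and house 3 leads to a contradiction, so it's in house 2.
House 1's profession must be artist (nothing else left).
The soda drinker is in house 1 (clue 1).
House 3's drink must be water (nothing else left).
The lawyer is in house 4 (clue 2).
That leaves dentist as the profession for house 2.
That leaves writer as the profession for house 3.
So: house 1 = soda/artist, house 2 = milk/dentist, house 3 = water/writer, house 4 = juice/lawyer.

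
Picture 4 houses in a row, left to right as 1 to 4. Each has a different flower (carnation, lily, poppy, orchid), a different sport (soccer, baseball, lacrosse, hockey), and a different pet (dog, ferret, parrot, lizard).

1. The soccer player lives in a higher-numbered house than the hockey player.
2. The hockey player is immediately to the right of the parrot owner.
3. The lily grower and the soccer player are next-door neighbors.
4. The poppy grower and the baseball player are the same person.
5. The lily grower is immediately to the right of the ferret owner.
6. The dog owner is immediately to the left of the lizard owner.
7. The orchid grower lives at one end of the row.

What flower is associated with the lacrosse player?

lily

House 4's pet must be lizard (nothing else left).
Clue 6: the dog owner is in house 3.
The lily grower is narrowed to house 2 or 3; consider each.
Placing it in house 2 leads to a contradiction, so it's in house 3.
From clue 3, the soccer player must be in house 4.
By clue 5, the ferret owner is in house 2.
House 1's pet must be parrot (nothing else left).
From clue 2, the hockey player must be in house 2.
The only sport still possible for house 3 is lacrosse.
Clue 4 places the poppy grower in house 1.
That leaves carnation as the flower for house 2.
So house 4 gets orchid for flower.
House 1's sport must be baseball (nothing else left).
So: house 1 = poppy/baseball/parrot, house 2 = carnation/hockey/ferret, house 3 = lily/lacrosse/dog, house 4 = orchid/soccer/lizard.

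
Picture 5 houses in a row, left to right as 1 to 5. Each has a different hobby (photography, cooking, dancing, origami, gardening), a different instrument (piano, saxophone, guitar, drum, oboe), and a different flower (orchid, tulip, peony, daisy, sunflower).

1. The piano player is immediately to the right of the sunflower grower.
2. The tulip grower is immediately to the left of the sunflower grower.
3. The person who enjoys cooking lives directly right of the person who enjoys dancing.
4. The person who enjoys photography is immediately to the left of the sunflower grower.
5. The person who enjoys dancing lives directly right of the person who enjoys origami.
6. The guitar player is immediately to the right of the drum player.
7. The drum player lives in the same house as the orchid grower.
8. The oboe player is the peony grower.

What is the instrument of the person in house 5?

oboe

The person who enjoys cooking is narrowed to house 3 or 4 or 5; consider each.
Placing it in house 3 and house 4 leads to a contradiction, so it's in house 5.
The person who enjoys dancing is in house 4 (clue 3).
From clue 5, the person who enjoys origami must be in house 3.
The person who enjoys gardening is narrowed to house 1 or 2; consider each.
Placing it in house 2 leads to a contradiction, so it's in house 1.
So house 2 gets photography for hobby.
By clue 4, the sunflower grower is in house 3.
Clue 1: the piano player is in house 4.
From clue 2, the tulip grower must be in house 2.
From clue 7, the drum player must be in house 1.
Clue 7 places the orchid grower in house 1.
That leaves oboe as the instrument for house 5.
The only flower still possible for house 4 is daisy.
So house 5 gets peony for flower.
From clue 6, the guitar player must be in house 2.
House 3's instrument must be saxophone (nothing else left).
So: house 1 = gardening/drum/orchid, house 2 = photography/guitar/tulip, house 3 = origami/saxophone/sunflower, house 4 = dancing/piano/daisy, house 5 = cooking/oboe/peony.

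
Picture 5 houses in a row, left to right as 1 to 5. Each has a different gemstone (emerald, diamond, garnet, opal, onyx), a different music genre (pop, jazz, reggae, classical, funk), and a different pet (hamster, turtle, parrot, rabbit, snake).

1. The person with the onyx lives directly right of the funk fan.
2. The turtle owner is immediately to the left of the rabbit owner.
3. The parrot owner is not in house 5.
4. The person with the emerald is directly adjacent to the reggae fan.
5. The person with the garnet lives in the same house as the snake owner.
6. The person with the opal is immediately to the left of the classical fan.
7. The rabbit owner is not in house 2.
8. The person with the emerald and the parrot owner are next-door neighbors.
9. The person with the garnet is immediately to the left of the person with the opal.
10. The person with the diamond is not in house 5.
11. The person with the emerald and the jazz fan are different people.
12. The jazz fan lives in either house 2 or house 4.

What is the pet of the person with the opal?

hamster

The jazz fan is narrowed to house 2 or 4; consider each.
Placing it in house 4 leads to a contradiction, so it's in house 2.
The person with the emerald is narrowed to house 3 or 4 or 5; consider each.
Placing it in house 3 and house 5 leads to a contradiction, so it's in house 4.
Clue 8 places the parrot owner in house 3.
The only gemstone still possible for house 5 is onyx.
The funk fan is in house 4 (clue 1).
By clue 2, the turtle owner is in house 4.
Clue 2 places the rabbit owner in house 5.
That leaves pop as the music genre for house 1.
That leaves reggae as the music genre for house 5.
The person with the opal is in house 2 (clue 6).
Clue 9: the person with the garnet is in house 1.
House 3 gemstone: only diamond fits.
The only music genre still possible for house 3 is classical.
Clue 5: the snake owner is in house 1.
House 2's pet must be hamster (nothing else left).
So: house 1 = garnet/pop/snake, house 2 = opal/jazz/hamster, house 3 = diamond/classical/parrot, house 4 = emerald/funk/turtle, house 5 = onyx/reggae/rabbit.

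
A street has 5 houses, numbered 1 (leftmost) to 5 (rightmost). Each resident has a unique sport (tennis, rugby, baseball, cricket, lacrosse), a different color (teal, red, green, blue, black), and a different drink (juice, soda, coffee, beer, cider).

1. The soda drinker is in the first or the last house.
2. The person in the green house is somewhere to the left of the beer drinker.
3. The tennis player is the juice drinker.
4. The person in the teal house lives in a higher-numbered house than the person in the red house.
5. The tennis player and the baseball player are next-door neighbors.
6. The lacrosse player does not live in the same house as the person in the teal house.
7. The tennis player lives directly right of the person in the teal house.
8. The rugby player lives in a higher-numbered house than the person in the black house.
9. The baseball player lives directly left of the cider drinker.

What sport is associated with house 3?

tennis

So house 5 gets blue for color.
The soda drinker is narrowed to house 1 or 5; consider each.
Placing it in house 5 leads to a contradiction, so it's in house 1.
The baseball player is narrowed to house 2 or 3 or 4; consider each.
Placing it in house 2 and house 3 leads to a contradiction, so it's in house 4.
Clue 9 places the cider drinker in house 5.
Clue 3: the tennis player is in house 3.
Clue 3 places the juice drinker in house 3.
Clue 7: the person in the teal house is in house 2.
That leaves black as the color for house 4.
Clue 4: the person in the red house is in house 1.
From clue 8, the rugby player must be in house 5.
That leaves lacrosse as the sport for house 1.
House 2's sport must be cricket (nothing else left).
That leaves green as the color for house 3.
Clue 2 places the beer drinker in house 4.
House 2 drink: only coffee fits.
So: house 1 = lacrosse/red/soda, house 2 = cricket/teal/coffee, house 3 = tennis/green/juice, house 4 = baseball/black/beer, house 5 = rugby/blue/cider.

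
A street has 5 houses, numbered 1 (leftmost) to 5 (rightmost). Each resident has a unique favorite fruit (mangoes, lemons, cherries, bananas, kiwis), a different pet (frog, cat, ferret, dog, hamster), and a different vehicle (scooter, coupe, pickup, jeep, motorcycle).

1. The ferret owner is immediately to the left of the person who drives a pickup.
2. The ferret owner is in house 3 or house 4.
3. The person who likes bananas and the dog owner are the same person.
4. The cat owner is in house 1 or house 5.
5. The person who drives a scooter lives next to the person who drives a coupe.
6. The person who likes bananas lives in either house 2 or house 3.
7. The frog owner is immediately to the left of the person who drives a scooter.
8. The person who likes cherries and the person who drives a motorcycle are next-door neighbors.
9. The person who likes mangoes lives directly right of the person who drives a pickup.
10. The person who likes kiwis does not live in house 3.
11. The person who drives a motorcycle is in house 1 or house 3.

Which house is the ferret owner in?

The ferret owner is in house 3 (clue 1).
Clue 1: the person who drives a pickup is in house 4.
By clue 9, the person who likes mangoes is in house 5.
The only pet still possible for house 2 is dog.
Clue 3 places the person who likes bananas in house 2.
From clue 7, the frog owner must be in house 1.
Clue 7: the person who drives a scooter is in house 2.
That leaves lemons as the favorite fruit for house 3.
The only pet still possible for house 4 is hamster.
House 5 pet: only cat fits.
That leaves jeep as the vehicle for house 5.
Clue 8 places the person who drives a motorcycle in house 3.
That leaves kiwis as the favorite fruit for house 1.
House 4 favorite fruit: only cherries fits.
House 1 vehicle: only coupe fits.
So: house 1 = kiwis/frog/coupe, house 2 = bananas/dog/scooter, house 3 = lemons/ferret/motorcycle, house 4 = cherries/hamster/pickup, house 5 = mangoes/cat/jeep.

3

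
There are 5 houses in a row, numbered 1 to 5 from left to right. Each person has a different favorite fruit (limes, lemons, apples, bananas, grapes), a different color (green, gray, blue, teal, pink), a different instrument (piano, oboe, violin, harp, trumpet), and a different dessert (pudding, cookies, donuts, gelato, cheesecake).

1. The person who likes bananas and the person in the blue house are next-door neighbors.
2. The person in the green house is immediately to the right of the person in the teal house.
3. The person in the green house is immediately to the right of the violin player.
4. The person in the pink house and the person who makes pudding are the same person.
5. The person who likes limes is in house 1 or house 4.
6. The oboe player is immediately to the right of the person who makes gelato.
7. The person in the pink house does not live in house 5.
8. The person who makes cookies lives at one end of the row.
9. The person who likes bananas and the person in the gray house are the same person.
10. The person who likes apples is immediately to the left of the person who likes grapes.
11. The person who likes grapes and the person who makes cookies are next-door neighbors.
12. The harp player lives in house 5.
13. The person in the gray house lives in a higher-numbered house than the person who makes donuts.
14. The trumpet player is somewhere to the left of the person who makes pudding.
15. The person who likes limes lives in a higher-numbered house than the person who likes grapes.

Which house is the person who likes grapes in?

From clue 12, the harp player must be in house 5.
By clue 15, the person who likes limes is in house 4.
Clue 15 places the person who likes grapes in house 2.
By clue 10, the person who likes apples is in house 1.
Clue 11 places the person who makes cookies in house 1.
So house 1 gets teal for color.
That leaves cheesecake as the dessert for house 5.
Clue 2: the person in the green house is in house 2.
By clue 3, the violin player is in house 1.
So house 3 gets pink for color.
So house 4 gets blue for color.
House 5's color must be gray (nothing else left).
Clue 4: the person who makes pudding is in house 3.
By clue 9, the person who likes bananas is in house 5.
By clue 14, the trumpet player is in house 2.
House 3 favorite fruit: only lemons fits.
House 2 dessert: only gelato fits.
The only dessert still possible for house 4 is donuts.
Clue 6 places the oboe player in house 3.
That leaves piano as the instrument for house 4.
So: house 1 = apples/teal/violin/cookies, house 2 = grapes/green/trumpet/gelato, house 3 = lemons/pink/oboe/pudding, house 4 = limes/blue/piano/donuts, house 5 = bananas/gray/harp/cheesecake.

2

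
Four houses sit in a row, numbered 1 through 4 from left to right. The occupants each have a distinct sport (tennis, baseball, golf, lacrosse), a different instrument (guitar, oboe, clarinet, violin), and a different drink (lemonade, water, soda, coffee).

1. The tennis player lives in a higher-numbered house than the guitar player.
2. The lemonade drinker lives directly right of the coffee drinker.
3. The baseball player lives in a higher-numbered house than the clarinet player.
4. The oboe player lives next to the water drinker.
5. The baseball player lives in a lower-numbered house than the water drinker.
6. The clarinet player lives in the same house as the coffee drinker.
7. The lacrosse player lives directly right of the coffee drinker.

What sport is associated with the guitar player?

lacrosse

House 1 sport: only golf fits.
House 4 sport: only tennis fits.
The baseball player is narrowed to house 2 or 3; consider each.
Placing it in house 2 leads to a contradiction, so it's in house 3.
The water drinker is in house 4 (clue 5).
House 2 sport: only lacrosse fits.
The oboe player is in house 3 (clue 4).
Clue 7 places the coffee drinker in house 1.
House 4's instrument must be violin (nothing else left).
From clue 2, the lemonade drinker must be in house 2.
Clue 6 places the clarinet player in house 1.
House 2 instrument: only guitar fits.
So house 3 gets soda for drink.
So: house 1 = golf/clarinet/coffee, house 2 = lacrosse/guitar/lemonade, house 3 = baseball/oboe/soda, house 4 = tennis/violin/water.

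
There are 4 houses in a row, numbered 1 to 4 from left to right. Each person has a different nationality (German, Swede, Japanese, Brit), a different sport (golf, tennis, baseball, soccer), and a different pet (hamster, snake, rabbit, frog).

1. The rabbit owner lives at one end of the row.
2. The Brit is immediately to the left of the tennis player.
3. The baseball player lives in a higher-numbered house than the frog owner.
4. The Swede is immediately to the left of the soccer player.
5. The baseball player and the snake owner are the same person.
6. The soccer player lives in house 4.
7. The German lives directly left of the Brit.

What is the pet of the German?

By clue 6, the soccer player is in house 4.
That leaves Japanese as the nationality for house 4.
So house 1 gets golf for sport.
The Brit is in house 2 (clue 2).
Clue 2: the tennis player is in house 3.
Clue 4: the Swede is in house 3.
From clue 7, the German must be in house 1.
House 2's sport must be baseball (nothing else left).
Clue 3: the frog owner is in house 1.
Clue 5: the snake owner is in house 2.
House 3 pet: only hamster fits.
So house 4 gets rabbit for pet.
So: house 1 = German/golf/frog, house 2 = Brit/baseball/snake, house 3 = Swede/tennis/hamster, house 4 = Japanese/soccer/rabbit.

frog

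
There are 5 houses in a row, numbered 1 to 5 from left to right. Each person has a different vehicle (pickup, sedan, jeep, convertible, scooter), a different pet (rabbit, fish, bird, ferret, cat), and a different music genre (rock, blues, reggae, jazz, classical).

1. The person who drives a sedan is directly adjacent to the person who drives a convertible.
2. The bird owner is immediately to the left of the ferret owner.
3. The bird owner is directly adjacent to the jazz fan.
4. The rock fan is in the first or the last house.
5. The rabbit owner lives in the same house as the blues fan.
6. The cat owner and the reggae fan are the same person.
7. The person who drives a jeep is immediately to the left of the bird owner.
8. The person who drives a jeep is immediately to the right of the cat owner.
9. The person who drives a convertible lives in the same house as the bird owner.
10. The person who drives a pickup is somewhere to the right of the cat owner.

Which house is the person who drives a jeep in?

2

House 1 vehicle: only scooter fits.
The person who drives a convertible is narrowed to house 3 or 4; consider each.
Placing it in house 4 leads to a contradiction, so it's in house 3.
Clue 9 places the bird owner in house 3.
House 5's vehicle must be pickup (nothing else left).
From clue 2, the ferret owner must be in house 4.
Clue 8 places the cat owner in house 1.
House 2 vehicle: only jeep fits.
That leaves sedan as the vehicle for house 4.
So house 3 gets classical for music genre.
Clue 6 places the reggae fan in house 1.
So house 4 gets jazz for music genre.
The only music genre still possible for house 2 is blues.
That leaves rock as the music genre for house 5.
The rabbit owner is in house 2 (clue 5).
House 5 pet: only fish fits.
So: house 1 = scooter/cat/reggae, house 2 = jeep/rabbit/blues, house 3 = convertible/bird/classical, house 4 = sedan/ferret/jazz, house 5 = pickup/fish/rock.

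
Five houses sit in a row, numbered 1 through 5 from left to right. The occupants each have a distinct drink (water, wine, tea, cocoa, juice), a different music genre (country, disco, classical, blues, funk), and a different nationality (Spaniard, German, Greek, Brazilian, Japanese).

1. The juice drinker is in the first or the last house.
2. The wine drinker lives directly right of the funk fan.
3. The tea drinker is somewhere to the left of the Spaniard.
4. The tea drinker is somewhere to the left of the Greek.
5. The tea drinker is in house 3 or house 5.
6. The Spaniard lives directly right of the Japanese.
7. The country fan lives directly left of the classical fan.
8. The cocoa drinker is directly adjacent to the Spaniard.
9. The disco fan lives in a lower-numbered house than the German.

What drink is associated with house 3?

tea

Clue 5: the tea drinker is in house 3.
That leaves Brazilian as the nationality for house 1.
That leaves German as the nationality for house 2.
That leaves Japanese as the nationality for house 3.
Clue 6 places the Spaniard in house 4.
The cocoa drinker is in house 5 (clue 8).
Clue 9: the disco fan is in house 1.
The only drink still possible for house 1 is juice.
House 5 nationality: only Greek fits.
Clue 2: the wine drinker is in house 4.
Clue 2: the funk fan is in house 3.
That leaves water as the drink for house 2.
From clue 7, the country fan must be in house 4.
The classical fan is in house 5 (clue 7).
The only music genre still possible for house 2 is blues.
So: house 1 = juice/disco/Brazilian, house 2 = water/blues/German, house 3 = tea/funk/Japanese, house 4 = wine/country/Spaniard, house 5 = cocoa/classical/Greek.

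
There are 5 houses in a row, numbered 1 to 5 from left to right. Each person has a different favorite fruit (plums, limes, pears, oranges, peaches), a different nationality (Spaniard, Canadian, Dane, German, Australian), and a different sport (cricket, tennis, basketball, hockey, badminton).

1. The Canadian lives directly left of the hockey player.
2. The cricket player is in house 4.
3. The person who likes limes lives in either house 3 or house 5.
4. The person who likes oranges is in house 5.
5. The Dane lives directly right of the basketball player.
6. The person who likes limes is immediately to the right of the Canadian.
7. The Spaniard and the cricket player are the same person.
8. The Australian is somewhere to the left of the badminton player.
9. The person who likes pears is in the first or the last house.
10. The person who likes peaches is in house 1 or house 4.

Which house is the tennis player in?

1

The cricket player is in house 4 (clue 2).
By clue 4, the person who likes oranges is in house 5.
Clue 7: the Spaniard is in house 4.
The only favorite fruit still possible for house 2 is plums.
House 3 favorite fruit: only limes fits.
House 4 favorite fruit: only peaches fits.
That leaves Canadian as the nationality for house 2.
The hockey player is in house 3 (clue 1).
By clue 5, the Dane is in house 3.
The basketball player is in house 2 (clue 5).
That leaves pears as the favorite fruit for house 1.
So house 1 gets Australian for nationality.
That leaves German as the nationality for house 5.
House 1 sport: only tennis fits.
House 5 sport: only badminton fits.
So: house 1 = pears/Australian/tennis, house 2 = plums/Canadian/basketball, house 3 = limes/Dane/hockey, house 4 = peaches/Spaniard/cricket, house 5 = oranges/German/badminton.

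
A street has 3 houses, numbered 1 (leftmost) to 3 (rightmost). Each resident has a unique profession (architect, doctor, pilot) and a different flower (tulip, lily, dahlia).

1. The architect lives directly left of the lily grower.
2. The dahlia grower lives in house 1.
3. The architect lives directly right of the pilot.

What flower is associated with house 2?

tulip

Clue 2: the dahlia grower is in house 1.
From clue 3, the architect must be in house 2.
The pilot is in house 1 (clue 3).
House 3's profession must be doctor (nothing else left).
Clue 1 places the lily grower in house 3.
That leaves tulip as the flower for house 2.
So: house 1 = pilot/dahlia, house 2 = architect/tulip, house 3 = doctor/lily.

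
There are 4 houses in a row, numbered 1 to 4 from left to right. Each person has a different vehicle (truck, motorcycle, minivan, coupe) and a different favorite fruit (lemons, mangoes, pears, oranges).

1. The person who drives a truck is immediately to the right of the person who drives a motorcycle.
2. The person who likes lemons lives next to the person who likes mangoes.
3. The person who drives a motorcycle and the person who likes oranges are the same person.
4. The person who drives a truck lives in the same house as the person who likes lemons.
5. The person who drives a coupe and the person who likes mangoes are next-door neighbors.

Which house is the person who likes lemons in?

The person who drives a motorcycle is narrowed to house 1 or 2 or 3; consider each.
Placing it in house 2 and house 3 leads to a contradiction, so it's in house 1.
The person who drives a truck is in house 2 (clue 1).
Clue 3: the person who likes oranges is in house 1.
Clue 4 places the person who likes lemons in house 2.
From clue 2, the person who likes mangoes must be in house 3.
From clue 5, the person who drives a coupe must be in house 4.
The only vehicle still possible for house 3 is minivan.
The only favorite fruit still possible for house 4 is pears.
So: house 1 = motorcycle/oranges, house 2 = truck/lemons, house 3 = minivan/mangoes, house 4 = coupe/pears.

2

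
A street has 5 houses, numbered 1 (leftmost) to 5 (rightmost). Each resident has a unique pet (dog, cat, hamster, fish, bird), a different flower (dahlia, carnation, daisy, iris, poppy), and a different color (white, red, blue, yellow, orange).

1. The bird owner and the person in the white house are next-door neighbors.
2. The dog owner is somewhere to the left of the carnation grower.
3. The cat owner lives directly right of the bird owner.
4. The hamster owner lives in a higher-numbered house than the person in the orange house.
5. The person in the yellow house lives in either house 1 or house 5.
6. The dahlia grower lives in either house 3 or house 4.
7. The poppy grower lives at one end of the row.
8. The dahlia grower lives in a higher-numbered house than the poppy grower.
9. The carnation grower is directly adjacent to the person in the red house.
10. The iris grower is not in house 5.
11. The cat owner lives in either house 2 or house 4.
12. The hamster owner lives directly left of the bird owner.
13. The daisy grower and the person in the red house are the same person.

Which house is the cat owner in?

4

From clue 8, the poppy grower must be in house 1.
That leaves fish as the pet for house 5.
Clue 3 places the cat owner in house 4.
The bird owner is in house 3 (clue 3).
The hamster owner is in house 2 (clue 12).
So house 1 gets dog for pet.
Clue 4: the person in the orange house is in house 1.
The only color still possible for house 5 is yellow.
So house 5 gets carnation for flower.
The person in the red house is in house 4 (clue 9).
Clue 13: the daisy grower is in house 4.
That leaves iris as the flower for house 2.
The only flower still possible for house 3 is dahlia.
House 3 color: only blue fits.
House 2 color: only white fits.
So: house 1 = dog/poppy/orange, house 2 = hamster/iris/white, house 3 = bird/dahlia/blue, house 4 = cat/daisy/red, house 5 = fish/carnation/yellow.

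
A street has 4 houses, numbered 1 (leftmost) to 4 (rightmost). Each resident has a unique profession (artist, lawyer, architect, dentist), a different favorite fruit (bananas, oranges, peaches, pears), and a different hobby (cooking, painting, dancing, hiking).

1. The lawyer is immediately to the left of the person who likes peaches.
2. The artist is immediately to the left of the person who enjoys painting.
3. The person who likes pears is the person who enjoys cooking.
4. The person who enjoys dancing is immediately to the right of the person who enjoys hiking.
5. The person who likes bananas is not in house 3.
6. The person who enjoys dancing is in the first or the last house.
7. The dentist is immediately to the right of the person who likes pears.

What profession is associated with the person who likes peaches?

The person who enjoys dancing is in house 4 (clue 6).
By clue 4, the person who enjoys hiking is in house 3.
That leaves cooking as the hobby for house 1.
The only hobby still possible for house 2 is painting.
Clue 2 places the artist in house 1.
Clue 3 places the person who likes pears in house 1.
The dentist is in house 2 (clue 7).
The only profession still possible for house 4 is architect.
Clue 1: the person who likes peaches is in house 4.
The only profession still possible for house 3 is lawyer.
That leaves oranges as the favorite fruit for house 3.
House 2's favorite fruit must be bananas (nothing else left).
So: house 1 = artist/pears/cooking, house 2 = dentist/bananas/painting, house 3 = lawyer/oranges/hiking, house 4 = architect/peaches/dancing.

architect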